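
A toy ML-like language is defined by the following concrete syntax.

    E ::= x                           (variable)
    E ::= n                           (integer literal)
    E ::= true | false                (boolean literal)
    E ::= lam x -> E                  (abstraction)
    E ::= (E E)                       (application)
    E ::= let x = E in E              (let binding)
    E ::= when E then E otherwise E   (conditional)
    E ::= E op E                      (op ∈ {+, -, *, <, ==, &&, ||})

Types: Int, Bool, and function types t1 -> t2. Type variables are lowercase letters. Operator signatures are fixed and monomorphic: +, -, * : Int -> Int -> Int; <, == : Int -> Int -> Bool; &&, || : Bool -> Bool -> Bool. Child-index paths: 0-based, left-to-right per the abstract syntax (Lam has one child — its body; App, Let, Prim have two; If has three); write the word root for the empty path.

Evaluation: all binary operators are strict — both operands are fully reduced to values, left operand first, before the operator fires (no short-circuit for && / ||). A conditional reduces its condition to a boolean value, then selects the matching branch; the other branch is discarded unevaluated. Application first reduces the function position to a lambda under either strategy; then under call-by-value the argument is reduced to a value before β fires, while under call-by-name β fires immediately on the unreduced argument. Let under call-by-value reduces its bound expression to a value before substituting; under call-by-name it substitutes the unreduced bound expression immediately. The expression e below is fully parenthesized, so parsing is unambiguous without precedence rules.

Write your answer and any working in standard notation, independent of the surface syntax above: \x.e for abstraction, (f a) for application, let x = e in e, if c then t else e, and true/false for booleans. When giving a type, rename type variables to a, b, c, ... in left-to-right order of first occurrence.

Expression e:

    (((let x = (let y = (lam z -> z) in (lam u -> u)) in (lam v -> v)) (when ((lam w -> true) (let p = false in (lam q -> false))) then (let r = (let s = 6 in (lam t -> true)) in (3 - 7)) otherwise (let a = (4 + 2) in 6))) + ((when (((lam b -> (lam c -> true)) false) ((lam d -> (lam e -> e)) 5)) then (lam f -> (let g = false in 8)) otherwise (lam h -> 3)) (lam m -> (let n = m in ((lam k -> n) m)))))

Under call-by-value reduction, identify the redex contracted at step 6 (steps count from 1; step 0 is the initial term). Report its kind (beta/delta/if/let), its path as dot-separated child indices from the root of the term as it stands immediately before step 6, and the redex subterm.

Answer: let at 0.1.0 : (let s = 6 in (\t.true))

Derivation:
step 0: (((let x = (let y = (\z.z) in (\u.u)) in (\v.v)) (if ((\w.true) (let p = false in (\q.false))) then (let r = (let s = 6 in (\t.true)) in (3 - 7)) else (let a = (4 + 2) in 6))) + ((if (((\b.(\c.true)) false) ((\d.(\e.e)) 5)) then (\f.(let g = false in 8)) else (\h.3)) (\m.(let n = m in ((\k.n) m)))))
step 1: [let@0.0.0] (((let x = (\u.u) in (\v.v)) (if ((\w.true) (let p = false in (\q.false))) then (let r = (let s = 6 in (\t.true)) in (3 - 7)) else (let a = (4 + 2) in 6))) + ((if (((\b.(\c.true)) false) ((\d.(\e.e)) 5)) then (\f.(let g = false in 8)) else (\h.3)) (\m.(let n = m in ((\k.n) m)))))
step 2: [let@0.0] (((\v.v) (if ((\w.true) (let p = false in (\q.false))) then (let r = (let s = 6 in (\t.true)) in (3 - 7)) else (let a = (4 + 2) in 6))) + ((if (((\b.(\c.true)) false) ((\d.(\e.e)) 5)) then (\f.(let g = false in 8)) else (\h.3)) (\m.(let n = m in ((\k.n) m)))))
step 3: [let@0.1.0.1] (((\v.v) (if ((\w.true) (\q.false)) then (let r = (let s = 6 in (\t.true)) in (3 - 7)) else (let a = (4 + 2) in 6))) + ((if (((\b.(\c.true)) false) ((\d.(\e.e)) 5)) then (\f.(let g = false in 8)) else (\h.3)) (\m.(let n = m in ((\k.n) m)))))
step 4: [beta@0.1.0] (((\v.v) (if true then (let r = (let s = 6 in (\t.true)) in (3 - 7)) else (let a = (4 + 2) in 6))) + ((if (((\b.(\c.true)) false) ((\d.(\e.e)) 5)) then (\f.(let g = false in 8)) else (\h.3)) (\m.(let n = m in ((\k.n) m)))))
step 5: [if@0.1] (((\v.v) (let r = (let s = 6 in (\t.true)) in (3 - 7))) + ((if (((\b.(\c.true)) false) ((\d.(\e.e)) 5)) then (\f.(let g = false in 8)) else (\h.3)) (\m.(let n = m in ((\k.n) m)))))
step 6: [let@0.1.0] (((\v.v) (let r = (\t.true) in (3 - 7))) + ((if (((\b.(\c.true)) false) ((\d.(\e.e)) 5)) then (\f.(let g = false in 8)) else (\h.3)) (\m.(let n = m in ((\k.n) m)))))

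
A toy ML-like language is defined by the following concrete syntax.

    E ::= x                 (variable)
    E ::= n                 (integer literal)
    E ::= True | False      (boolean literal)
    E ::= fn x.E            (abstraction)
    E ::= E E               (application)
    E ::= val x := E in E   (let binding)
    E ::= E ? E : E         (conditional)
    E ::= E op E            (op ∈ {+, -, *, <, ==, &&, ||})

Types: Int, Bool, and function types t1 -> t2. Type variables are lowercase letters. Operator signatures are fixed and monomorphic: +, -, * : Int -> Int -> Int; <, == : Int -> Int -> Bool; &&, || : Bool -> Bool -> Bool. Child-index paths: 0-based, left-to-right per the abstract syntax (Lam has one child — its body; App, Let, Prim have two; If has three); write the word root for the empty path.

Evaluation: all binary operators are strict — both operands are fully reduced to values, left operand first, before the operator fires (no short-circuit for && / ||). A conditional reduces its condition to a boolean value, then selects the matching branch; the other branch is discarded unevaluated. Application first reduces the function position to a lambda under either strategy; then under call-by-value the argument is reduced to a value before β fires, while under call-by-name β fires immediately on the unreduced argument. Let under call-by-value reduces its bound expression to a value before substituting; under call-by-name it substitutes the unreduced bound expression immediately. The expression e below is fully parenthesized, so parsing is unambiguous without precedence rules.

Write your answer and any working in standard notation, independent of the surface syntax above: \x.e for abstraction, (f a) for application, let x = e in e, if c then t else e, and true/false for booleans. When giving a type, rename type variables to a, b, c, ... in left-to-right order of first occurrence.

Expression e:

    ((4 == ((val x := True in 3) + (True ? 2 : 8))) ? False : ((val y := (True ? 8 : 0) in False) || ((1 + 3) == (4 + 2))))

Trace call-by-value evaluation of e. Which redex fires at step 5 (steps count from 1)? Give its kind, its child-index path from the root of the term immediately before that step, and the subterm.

Answer: if at root : (if false then false else ((let y = (if true then 8 else 0) in false) || ((1 + 3) == (4 + 2))))

Trace:
step 0: (if (4 == ((let x = true in 3) + (if true then 2 else 8))) then false else ((let y = (if true then 8 else 0) in false) || ((1 + 3) == (4 + 2))))
step 1: [let@0.1.0] (if (4 == (3 + (if true then 2 else 8))) then false else ((let y = (if true then 8 else 0) in false) || ((1 + 3) == (4 + 2))))
step 2: [if@0.1.1] (if (4 == (3 + 2)) then false else ((let y = (if true then 8 else 0) in false) || ((1 + 3) == (4 + 2))))
step 3: [delta@0.1] (if (4 == 5) then false else ((let y = (if true then 8 else 0) in false) || ((1 + 3) == (4 + 2))))
step 4: [delta@0] (if false then false else ((let y = (if true then 8 else 0) in false) || ((1 + 3) == (4 + 2))))
step 5: [if@root] ((let y = (if true then 8 else 0) in false) || ((1 + 3) == (4 + 2)))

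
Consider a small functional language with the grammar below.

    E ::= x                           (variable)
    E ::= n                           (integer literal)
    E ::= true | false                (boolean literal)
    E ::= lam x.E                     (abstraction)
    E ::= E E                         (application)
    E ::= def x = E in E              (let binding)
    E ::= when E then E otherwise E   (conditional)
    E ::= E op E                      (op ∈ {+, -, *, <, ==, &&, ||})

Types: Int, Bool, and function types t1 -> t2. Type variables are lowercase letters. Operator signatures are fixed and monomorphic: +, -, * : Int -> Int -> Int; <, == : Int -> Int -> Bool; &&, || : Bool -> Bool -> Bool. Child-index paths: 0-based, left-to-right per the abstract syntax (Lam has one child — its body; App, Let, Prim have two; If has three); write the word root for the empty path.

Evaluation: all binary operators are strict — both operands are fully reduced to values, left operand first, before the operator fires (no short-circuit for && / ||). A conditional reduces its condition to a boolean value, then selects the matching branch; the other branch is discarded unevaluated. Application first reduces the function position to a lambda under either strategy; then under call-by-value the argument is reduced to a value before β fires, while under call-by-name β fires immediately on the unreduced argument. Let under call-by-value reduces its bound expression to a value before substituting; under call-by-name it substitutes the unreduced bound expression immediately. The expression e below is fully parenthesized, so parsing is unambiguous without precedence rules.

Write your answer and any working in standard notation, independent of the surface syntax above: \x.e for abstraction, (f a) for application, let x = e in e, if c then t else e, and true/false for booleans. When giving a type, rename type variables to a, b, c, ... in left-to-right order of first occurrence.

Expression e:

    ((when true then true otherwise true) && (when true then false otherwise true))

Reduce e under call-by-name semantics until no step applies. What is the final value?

Working:
step 0: ((if true then true else true) && (if true then false else true))
step 1: [if@0] (true && (if true then false else true))
step 2: [if@1] (true && false)
step 3: [delta@root] false

Answer: false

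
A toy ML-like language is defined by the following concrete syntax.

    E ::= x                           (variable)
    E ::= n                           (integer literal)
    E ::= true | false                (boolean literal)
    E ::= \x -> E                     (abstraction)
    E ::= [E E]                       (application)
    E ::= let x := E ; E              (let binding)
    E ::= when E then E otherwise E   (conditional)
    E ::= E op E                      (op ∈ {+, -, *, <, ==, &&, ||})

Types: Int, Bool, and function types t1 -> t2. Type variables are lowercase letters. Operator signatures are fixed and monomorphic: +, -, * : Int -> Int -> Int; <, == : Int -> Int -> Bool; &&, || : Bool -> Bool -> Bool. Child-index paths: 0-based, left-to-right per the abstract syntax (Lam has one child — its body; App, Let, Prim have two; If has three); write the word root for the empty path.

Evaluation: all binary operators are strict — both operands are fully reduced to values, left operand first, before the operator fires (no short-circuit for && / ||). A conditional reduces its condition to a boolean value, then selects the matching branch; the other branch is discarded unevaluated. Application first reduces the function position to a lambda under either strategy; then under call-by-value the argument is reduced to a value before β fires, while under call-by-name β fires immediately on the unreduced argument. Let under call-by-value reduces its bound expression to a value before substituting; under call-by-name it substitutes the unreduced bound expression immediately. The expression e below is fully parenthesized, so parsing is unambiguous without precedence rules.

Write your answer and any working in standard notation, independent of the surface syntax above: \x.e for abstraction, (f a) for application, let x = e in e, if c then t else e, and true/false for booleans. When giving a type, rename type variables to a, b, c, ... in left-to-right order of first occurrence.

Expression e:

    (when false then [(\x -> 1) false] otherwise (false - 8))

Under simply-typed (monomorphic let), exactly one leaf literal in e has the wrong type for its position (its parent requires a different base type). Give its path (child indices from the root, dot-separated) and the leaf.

Answer: 2.0 : false

Derivation:
  unify Bool ~ Bool
\x._ : a -> Int
  unify a -> Int ~ Bool -> b
  unify a ~ Bool
  unify Int ~ b
_ _ : Int
  unify Bool ~ Int
  FAIL: mismatch Bool ~ Int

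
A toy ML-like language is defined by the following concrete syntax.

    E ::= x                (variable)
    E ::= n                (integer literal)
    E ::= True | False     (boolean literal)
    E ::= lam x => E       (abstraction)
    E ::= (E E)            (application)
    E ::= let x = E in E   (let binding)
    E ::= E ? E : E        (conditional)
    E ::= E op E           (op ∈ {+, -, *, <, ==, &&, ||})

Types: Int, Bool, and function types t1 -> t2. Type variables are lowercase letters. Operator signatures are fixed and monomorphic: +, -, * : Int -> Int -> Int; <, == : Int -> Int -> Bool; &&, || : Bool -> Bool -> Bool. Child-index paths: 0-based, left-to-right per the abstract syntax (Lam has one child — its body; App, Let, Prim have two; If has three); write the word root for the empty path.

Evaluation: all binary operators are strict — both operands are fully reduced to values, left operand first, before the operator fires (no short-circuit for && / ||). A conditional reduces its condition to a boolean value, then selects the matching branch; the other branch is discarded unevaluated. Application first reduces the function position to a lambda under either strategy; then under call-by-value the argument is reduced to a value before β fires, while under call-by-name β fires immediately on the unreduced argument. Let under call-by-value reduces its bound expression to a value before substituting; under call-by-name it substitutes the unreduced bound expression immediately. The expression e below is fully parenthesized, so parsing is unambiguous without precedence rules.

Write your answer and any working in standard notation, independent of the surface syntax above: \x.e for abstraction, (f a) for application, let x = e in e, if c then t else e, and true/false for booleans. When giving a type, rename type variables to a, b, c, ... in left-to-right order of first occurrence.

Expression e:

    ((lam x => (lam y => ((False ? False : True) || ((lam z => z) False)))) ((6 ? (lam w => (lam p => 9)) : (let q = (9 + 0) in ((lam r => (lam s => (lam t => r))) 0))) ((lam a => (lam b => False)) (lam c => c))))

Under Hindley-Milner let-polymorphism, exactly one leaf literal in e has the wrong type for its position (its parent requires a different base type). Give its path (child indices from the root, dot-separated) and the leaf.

Answer: 1.0.0 : 6

Working:
  unify Bool ~ Bool
  unify Bool ~ Bool
  unify Bool ~ Bool
z : c
\z._ : c -> c
  unify c -> c ~ Bool -> d
  unify c ~ Bool
  unify Bool ~ d
_ _ : Bool
  unify Bool ~ Bool
\y._ : b -> Bool
\x._ : a -> b -> Bool
  unify Int ~ Bool
  FAIL: mismatch Int ~ Bool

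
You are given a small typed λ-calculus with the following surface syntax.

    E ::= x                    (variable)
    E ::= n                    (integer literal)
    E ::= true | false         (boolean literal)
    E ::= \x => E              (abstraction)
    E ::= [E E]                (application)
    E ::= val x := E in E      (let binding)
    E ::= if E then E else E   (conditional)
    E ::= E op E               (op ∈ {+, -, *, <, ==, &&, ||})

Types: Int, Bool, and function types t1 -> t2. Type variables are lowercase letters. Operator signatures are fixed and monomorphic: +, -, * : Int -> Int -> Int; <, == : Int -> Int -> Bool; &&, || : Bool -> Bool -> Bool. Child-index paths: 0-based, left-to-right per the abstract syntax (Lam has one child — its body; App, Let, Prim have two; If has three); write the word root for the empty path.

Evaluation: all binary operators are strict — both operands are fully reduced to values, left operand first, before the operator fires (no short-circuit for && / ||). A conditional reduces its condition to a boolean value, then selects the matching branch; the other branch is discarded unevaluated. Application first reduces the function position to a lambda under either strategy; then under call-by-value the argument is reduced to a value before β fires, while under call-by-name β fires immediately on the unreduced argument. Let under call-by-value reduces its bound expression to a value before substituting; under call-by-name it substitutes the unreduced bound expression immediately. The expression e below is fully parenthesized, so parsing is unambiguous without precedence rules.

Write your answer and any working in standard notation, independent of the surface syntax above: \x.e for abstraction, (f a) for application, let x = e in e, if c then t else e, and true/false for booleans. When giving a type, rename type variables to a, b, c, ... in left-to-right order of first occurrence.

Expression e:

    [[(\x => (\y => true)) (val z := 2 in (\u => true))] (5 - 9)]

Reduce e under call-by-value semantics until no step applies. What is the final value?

Working:
step 0: (((\x.(\y.true)) (let z = 2 in (\u.true))) (5 - 9))
step 1: [let@0.1] (((\x.(\y.true)) (\u.true)) (5 - 9))
step 2: [beta@0] ((\y.true) (5 - 9))
step 3: [delta@1] ((\y.true) -4)
step 4: [beta@root] true

Answer: true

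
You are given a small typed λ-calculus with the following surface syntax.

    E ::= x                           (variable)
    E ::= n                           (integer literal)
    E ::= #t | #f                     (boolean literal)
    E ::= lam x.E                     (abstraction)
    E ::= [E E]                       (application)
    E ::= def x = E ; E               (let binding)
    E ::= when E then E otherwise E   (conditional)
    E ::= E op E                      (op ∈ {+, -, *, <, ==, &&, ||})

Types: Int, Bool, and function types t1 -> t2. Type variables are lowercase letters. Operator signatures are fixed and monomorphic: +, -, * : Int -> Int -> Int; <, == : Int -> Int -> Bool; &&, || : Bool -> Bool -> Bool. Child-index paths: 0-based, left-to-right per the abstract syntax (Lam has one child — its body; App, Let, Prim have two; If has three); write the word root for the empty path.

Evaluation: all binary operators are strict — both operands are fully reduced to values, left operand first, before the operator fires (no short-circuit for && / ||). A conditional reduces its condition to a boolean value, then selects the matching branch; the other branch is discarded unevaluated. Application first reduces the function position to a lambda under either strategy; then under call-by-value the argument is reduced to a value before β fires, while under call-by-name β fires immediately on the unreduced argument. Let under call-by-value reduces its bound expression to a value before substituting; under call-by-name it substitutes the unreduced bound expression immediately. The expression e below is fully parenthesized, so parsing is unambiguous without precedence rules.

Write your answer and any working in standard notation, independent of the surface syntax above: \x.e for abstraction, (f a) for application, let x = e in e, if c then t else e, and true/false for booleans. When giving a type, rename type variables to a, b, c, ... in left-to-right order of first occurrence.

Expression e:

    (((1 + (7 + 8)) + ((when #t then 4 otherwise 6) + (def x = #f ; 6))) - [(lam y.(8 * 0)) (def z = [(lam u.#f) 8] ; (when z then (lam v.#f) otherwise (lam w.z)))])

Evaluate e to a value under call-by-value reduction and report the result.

Trace:
step 0: (((1 + (7 + 8)) + ((if true then 4 else 6) + (let x = false in 6))) - ((\y.(8 * 0)) (let z = ((\u.false) 8) in (if z then (\v.false) else (\w.z)))))
step 1: [delta@0.0.1] (((1 + 15) + ((if true then 4 else 6) + (let x = false in 6))) - ((\y.(8 * 0)) (let z = ((\u.false) 8) in (if z then (\v.false) else (\w.z)))))
step 2: [delta@0.0] ((16 + ((if true then 4 else 6) + (let x = false in 6))) - ((\y.(8 * 0)) (let z = ((\u.false) 8) in (if z then (\v.false) else (\w.z)))))
step 3: [if@0.1.0] ((16 + (4 + (let x = false in 6))) - ((\y.(8 * 0)) (let z = ((\u.false) 8) in (if z then (\v.false) else (\w.z)))))
step 4: [let@0.1.1] ((16 + (4 + 6)) - ((\y.(8 * 0)) (let z = ((\u.false) 8) in (if z then (\v.false) else (\w.z)))))
step 5: [delta@0.1] ((16 + 10) - ((\y.(8 * 0)) (let z = ((\u.false) 8) in (if z then (\v.false) else (\w.z)))))
step 6: [delta@0] (26 - ((\y.(8 * 0)) (let z = ((\u.false) 8) in (if z then (\v.false) else (\w.z)))))
step 7: [beta@1.1.0] (26 - ((\y.(8 * 0)) (let z = false in (if z then (\v.false) else (\w.z)))))
step 8: [let@1.1] (26 - ((\y.(8 * 0)) (if false then (\v.false) else (\w.false))))
step 9: [if@1.1] (26 - ((\y.(8 * 0)) (\w.false)))
step 10: [beta@1] (26 - (8 * 0))
step 11: [delta@1] (26 - 0)
step 12: [delta@root] 26

Answer: 26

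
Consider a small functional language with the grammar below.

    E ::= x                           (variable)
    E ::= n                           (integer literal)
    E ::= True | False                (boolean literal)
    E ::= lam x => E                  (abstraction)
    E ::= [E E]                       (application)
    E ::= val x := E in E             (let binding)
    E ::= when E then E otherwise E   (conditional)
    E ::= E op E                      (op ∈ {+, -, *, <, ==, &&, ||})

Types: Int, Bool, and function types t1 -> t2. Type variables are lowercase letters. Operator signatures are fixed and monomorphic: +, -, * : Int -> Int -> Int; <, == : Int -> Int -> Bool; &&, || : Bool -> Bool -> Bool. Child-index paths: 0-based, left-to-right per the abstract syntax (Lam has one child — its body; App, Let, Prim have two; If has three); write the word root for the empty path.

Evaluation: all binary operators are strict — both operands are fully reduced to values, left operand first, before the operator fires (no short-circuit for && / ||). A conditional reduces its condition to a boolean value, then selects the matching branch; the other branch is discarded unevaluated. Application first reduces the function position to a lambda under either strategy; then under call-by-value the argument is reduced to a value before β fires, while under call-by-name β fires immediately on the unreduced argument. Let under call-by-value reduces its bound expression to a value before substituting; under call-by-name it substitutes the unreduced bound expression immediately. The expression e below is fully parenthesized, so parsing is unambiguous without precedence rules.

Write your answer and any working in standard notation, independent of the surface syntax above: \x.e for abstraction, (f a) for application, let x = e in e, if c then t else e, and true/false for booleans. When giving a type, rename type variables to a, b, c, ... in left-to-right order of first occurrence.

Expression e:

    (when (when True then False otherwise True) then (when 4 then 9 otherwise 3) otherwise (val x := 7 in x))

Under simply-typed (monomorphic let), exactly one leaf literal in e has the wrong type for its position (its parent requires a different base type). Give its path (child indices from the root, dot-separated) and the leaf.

Working:
  unify Bool ~ Bool
  unify Bool ~ Bool
  unify Bool ~ Bool
  unify Int ~ Bool
  FAIL: mismatch Int ~ Bool

Answer: 1.0 : 4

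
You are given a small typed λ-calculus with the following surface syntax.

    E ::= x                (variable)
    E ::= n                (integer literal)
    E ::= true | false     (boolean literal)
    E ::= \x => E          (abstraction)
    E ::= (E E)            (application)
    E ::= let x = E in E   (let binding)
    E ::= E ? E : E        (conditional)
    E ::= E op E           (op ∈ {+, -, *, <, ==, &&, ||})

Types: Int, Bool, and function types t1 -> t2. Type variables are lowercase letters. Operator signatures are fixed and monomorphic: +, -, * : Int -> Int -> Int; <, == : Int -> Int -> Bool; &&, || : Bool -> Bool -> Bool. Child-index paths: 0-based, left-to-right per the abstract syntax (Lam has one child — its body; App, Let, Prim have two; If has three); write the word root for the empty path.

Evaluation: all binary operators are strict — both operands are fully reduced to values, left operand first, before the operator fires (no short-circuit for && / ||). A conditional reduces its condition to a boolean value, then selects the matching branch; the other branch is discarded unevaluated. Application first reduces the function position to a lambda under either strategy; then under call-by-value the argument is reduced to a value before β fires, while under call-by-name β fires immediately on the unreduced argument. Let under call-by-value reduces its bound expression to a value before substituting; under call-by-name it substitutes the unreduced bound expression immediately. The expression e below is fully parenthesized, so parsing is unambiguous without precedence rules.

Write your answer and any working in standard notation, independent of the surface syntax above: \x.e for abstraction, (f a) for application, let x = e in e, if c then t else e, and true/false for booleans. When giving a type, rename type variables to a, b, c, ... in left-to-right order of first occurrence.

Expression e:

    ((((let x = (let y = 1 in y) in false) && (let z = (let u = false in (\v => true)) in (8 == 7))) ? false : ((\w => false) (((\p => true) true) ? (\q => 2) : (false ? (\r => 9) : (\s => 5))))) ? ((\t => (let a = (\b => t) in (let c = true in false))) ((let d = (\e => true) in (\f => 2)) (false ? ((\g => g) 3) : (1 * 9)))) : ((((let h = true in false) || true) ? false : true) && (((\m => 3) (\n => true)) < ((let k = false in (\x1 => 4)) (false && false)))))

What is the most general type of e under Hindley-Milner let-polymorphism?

Answer: Bool

Derivation:
let y : Int
y : Int
let x : Int
  unify Bool ~ Bool
let u : Bool
\v._ : a -> Bool
let z : forall. a -> Bool
  unify Int ~ Int
  unify Int ~ Int
  unify Bool ~ Bool
  unify Bool ~ Bool
\w._ : b -> Bool
\p._ : c -> Bool
  unify c -> Bool ~ Bool -> d
  unify c ~ Bool
  unify Bool ~ d
_ _ : Bool
  unify Bool ~ Bool
\q._ : e -> Int
  unify Bool ~ Bool
\r._ : f -> Int
\s._ : g -> Int
  unify f -> Int ~ g -> Int
  unify f ~ g
  unify Int ~ Int
  unify e -> Int ~ g -> Int
  unify e ~ g
  unify Int ~ Int
  unify b -> Bool ~ (g -> Int) -> h
  unify b ~ g -> Int
  unify Bool ~ h
_ _ : Bool
  unify Bool ~ Bool
  unify Bool ~ Bool
t : i
\b._ : j -> i
let a : forall. j -> i
let c : Bool
\t._ : i -> Bool
\e._ : k -> Bool
let d : forall. k -> Bool
\f._ : l -> Int
  unify Bool ~ Bool
g : m
\g._ : m -> m
  unify m -> m ~ Int -> n
  unify m ~ Int
  unify Int ~ n
_ _ : Int
  unify Int ~ Int
  unify Int ~ Int
  unify Int ~ Int
  unify l -> Int ~ Int -> o
  unify l ~ Int
  unify Int ~ o
_ _ : Int
  unify i -> Bool ~ Int -> p
  unify i ~ Int
  unify Bool ~ p
_ _ : Bool
let h : Bool
  unify Bool ~ Bool
  unify Bool ~ Bool
  unify Bool ~ Bool
  unify Bool ~ Bool
  unify Bool ~ Bool
\m._ : q -> Int
\n._ : r -> Bool
  unify q -> Int ~ (r -> Bool) -> s
  unify q ~ r -> Bool
  unify Int ~ s
_ _ : Int
  unify Int ~ Int
let k : Bool
\x1._ : t -> Int
  unify Bool ~ Bool
  unify Bool ~ Bool
  unify t -> Int ~ Bool -> u
  unify t ~ Bool
  unify Int ~ u
_ _ : Int
  unify Int ~ Int
  unify Bool ~ Bool
  unify Bool ~ Bool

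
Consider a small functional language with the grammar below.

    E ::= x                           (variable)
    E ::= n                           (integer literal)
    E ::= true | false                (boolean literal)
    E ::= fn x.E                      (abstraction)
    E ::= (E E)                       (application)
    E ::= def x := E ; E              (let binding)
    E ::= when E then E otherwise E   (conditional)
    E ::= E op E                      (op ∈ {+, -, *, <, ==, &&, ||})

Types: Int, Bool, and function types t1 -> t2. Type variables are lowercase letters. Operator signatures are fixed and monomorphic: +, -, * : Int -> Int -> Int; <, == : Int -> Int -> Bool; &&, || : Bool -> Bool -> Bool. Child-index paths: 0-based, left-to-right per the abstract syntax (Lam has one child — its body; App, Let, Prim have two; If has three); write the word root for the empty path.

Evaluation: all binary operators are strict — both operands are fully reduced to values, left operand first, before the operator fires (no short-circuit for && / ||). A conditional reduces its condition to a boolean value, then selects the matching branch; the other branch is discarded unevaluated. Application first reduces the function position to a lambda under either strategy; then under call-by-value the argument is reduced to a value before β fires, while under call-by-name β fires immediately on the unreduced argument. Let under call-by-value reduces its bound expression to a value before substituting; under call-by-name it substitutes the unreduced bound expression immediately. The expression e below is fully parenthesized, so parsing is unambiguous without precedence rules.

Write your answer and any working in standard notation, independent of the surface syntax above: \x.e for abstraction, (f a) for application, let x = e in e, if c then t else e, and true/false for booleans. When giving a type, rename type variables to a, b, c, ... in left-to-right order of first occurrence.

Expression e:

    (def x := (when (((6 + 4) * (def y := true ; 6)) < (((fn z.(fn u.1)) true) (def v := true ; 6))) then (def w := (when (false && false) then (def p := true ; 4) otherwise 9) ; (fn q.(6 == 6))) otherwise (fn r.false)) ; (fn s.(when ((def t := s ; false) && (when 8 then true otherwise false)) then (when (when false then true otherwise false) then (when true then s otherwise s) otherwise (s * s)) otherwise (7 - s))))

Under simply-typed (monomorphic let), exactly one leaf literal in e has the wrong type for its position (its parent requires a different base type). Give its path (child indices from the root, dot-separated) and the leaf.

Answer: 1.0.0.1.0 : 8

Working:
  unify Int ~ Int
  unify Int ~ Int
  unify Int ~ Int
let y : Bool
  unify Int ~ Int
  unify Int ~ Int
\u._ : b -> Int
\z._ : a -> b -> Int
  unify a -> b -> Int ~ Bool -> c
  unify a ~ Bool
  unify b -> Int ~ c
_ _ : b -> Int
let v : Bool
  unify b -> Int ~ Int -> d
  unify b ~ Int
  unify Int ~ d
_ _ : Int
  unify Int ~ Int
  unify Bool ~ Bool
  unify Bool ~ Bool
  unify Bool ~ Bool
  unify Bool ~ Bool
let p : Bool
  unify Int ~ Int
let w : Int
  unify Int ~ Int
  unify Int ~ Int
\q._ : e -> Bool
\r._ : f -> Bool
  unify e -> Bool ~ f -> Bool
  unify e ~ f
  unify Bool ~ Bool
let x : f -> Bool
s : g
let t : g
  unify Bool ~ Bool
  unify Int ~ Bool
  FAIL: mismatch Int ~ Bool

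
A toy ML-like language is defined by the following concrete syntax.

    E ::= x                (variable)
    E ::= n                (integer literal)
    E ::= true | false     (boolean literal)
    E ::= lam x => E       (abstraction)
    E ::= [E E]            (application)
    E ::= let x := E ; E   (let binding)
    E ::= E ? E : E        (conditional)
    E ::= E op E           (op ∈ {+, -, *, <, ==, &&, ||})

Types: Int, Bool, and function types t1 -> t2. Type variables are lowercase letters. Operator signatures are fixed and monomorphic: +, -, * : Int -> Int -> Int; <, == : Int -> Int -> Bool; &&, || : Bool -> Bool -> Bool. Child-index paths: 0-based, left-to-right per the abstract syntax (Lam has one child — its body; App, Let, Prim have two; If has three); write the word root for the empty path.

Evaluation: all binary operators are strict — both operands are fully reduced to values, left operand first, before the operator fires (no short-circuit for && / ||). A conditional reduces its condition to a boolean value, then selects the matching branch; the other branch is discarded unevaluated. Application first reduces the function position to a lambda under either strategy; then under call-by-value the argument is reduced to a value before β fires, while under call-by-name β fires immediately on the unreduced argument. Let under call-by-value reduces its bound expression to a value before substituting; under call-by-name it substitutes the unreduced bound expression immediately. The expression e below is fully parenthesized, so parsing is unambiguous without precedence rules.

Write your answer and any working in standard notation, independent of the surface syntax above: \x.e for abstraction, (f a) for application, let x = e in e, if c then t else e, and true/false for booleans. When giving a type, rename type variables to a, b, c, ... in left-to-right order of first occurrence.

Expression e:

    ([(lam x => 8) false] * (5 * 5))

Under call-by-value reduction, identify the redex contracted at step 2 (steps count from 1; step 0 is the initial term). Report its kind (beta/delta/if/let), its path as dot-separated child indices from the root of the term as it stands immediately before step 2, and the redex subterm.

Derivation:
step 0: (((\x.8) false) * (5 * 5))
step 1: [beta@0] (8 * (5 * 5))
step 2: [delta@1] (8 * 25)

Answer: delta at 1 : (5 * 5)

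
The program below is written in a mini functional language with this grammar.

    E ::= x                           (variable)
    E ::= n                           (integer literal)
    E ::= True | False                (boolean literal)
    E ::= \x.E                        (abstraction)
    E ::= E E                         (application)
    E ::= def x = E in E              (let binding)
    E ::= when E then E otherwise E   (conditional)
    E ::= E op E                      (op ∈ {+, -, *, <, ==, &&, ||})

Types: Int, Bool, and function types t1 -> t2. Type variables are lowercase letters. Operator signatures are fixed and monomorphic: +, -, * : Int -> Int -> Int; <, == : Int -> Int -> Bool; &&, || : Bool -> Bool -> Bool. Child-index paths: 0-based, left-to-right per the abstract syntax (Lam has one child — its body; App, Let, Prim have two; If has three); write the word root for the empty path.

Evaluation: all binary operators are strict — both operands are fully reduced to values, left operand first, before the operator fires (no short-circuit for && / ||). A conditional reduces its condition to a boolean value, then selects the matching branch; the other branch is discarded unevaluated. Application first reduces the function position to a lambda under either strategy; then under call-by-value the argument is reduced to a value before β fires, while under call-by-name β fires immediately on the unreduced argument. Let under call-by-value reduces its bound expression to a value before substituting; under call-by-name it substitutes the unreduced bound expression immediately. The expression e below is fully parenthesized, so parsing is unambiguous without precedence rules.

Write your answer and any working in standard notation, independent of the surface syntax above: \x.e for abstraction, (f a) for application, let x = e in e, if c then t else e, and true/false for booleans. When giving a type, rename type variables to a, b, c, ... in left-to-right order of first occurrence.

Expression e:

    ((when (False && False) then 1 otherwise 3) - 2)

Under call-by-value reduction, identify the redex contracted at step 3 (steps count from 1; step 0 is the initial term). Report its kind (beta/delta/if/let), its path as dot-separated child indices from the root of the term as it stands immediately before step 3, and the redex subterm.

Trace:
step 0: ((if (false && false) then 1 else 3) - 2)
step 1: [delta@0.0] ((if false then 1 else 3) - 2)
step 2: [if@0] (3 - 2)
step 3: [delta@root] 1

Answer: delta at root : (3 - 2)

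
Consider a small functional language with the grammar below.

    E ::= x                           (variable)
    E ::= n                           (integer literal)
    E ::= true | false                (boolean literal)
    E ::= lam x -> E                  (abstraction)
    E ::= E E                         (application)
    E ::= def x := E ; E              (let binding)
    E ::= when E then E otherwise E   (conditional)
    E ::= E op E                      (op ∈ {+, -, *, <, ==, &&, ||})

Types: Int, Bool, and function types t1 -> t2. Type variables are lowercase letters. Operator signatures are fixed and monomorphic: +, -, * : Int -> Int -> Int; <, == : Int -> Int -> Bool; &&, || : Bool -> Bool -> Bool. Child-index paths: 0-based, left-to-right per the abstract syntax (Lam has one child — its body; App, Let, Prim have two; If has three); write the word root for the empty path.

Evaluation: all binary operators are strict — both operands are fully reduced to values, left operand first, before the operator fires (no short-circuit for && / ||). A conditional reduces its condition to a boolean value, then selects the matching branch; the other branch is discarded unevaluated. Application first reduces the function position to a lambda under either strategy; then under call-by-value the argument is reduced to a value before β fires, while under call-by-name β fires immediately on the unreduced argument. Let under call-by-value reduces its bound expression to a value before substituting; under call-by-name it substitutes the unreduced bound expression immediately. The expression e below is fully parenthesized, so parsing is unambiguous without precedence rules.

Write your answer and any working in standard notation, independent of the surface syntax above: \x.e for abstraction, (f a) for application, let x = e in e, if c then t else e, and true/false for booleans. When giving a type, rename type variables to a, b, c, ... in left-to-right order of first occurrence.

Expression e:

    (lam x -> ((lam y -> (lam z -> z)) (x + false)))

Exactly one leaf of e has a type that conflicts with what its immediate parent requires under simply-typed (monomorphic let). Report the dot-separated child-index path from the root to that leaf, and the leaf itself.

Derivation:
z : c
\z._ : c -> c
\y._ : b -> c -> c
x : a
  unify a ~ Int
  unify Bool ~ Int
  FAIL: mismatch Bool ~ Int

Answer: 0.1.1 : false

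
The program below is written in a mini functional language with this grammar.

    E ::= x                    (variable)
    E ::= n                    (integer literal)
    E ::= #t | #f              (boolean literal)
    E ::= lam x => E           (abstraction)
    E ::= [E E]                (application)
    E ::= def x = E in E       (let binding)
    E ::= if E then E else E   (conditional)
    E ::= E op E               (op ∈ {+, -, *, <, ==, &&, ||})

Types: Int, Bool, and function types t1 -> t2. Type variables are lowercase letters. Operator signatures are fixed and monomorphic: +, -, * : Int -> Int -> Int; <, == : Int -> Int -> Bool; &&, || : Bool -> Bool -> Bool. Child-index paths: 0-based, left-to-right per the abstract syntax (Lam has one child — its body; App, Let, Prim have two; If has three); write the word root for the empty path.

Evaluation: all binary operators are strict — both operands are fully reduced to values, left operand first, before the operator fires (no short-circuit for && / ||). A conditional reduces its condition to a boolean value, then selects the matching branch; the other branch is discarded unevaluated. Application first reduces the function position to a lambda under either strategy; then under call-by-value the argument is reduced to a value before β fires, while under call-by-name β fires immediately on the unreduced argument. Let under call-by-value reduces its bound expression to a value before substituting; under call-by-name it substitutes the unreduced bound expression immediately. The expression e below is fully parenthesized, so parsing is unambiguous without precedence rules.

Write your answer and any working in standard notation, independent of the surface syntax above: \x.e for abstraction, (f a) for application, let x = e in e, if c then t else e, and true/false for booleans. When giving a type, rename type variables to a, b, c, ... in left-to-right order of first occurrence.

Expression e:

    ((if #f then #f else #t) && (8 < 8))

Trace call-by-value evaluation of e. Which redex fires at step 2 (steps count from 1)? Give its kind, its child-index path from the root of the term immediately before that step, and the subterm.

Answer: delta at 1 : (8 < 8)

Derivation:
step 0: ((if false then false else true) && (8 < 8))
step 1: [if@0] (true && (8 < 8))
step 2: [delta@1] (true && false)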